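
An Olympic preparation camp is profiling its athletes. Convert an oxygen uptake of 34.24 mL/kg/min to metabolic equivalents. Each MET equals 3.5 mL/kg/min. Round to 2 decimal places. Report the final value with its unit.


One MET = 3.5 mL/kg/min
Number of METs = 34.24 / 3.5
= 9.78 METs

9.78 METs


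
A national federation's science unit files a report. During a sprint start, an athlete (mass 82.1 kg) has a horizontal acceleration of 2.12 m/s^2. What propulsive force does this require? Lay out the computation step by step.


Propulsive force = mass * acceleration
= 82.1 kg * 2.12 m/s^2
= 174.05 N

174.05 N


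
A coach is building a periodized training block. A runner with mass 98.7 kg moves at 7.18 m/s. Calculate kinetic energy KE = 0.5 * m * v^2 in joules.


v^2 = 7.18^2 = 51.5524
KE = 0.5 * 98.7 * 51.5524
= 2544.11 J

2544.11 J


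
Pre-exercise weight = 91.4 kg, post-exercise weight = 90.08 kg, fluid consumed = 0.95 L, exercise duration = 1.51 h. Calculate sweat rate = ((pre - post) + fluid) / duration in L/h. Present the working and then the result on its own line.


Weight loss = 91.4 - 90.08 = 1.32 kg (approx L)
Total sweat = 1.32 + 0.95 = 2.27 L
Sweat rate = 2.27 / 1.51 = 1.503 L/h

1.503 L/h


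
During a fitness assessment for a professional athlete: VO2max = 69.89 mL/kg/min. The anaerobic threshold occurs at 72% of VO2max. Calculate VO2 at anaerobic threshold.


AT fraction = 72 / 100 = 0.72
AT VO2 = 69.89 * 0.72
= 50.32 mL/kg/min

50.32 mL/kg/min


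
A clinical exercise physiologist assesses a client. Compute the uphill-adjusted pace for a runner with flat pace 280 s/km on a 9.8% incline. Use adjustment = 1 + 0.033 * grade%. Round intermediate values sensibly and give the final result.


Adjustment factor = 1 + 0.033 * 9.8 = 1.3234
Grade-adjusted pace = 280 * 1.3234 = 370.55 s/km

370.55 s/km


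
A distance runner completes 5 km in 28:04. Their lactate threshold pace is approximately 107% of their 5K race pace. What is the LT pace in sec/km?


Convert to seconds: 28 min 4 s = 1684 s
Pace per km = 1684 / 5 = 336.8 s/km
LT pace = 336.8 * 1.07 = 360.38 s/km

360.38 s/km


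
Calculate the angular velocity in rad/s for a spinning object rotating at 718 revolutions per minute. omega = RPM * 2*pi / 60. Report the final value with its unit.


omega = RPM * 2*pi / 60
= 718 * 6.28318531 / 60
= 75.189 rad/s

75.189 rad/s


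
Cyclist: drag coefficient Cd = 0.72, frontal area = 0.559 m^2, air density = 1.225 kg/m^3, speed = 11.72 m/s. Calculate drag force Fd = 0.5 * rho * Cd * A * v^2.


v^2 = 11.72^2 = 137.3584
Fd = 0.5 * 1.225 * 0.72 * 0.559 * 137.3584
= 33.861 N

33.861 N


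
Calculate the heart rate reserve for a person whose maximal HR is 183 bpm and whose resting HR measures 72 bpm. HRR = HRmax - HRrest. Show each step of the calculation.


HRmax = 183 bpm
HRrest = 72 bpm
HRR = 183 - 72 = 111 bpm

111 bpm


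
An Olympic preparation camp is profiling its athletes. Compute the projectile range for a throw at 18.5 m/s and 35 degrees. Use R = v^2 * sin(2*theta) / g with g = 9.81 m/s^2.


Two times the angle = 70 degrees
sin(70) = 0.939693
R = 342.25 * 0.939693 / 9.81 = 32.784 m

32.784 m


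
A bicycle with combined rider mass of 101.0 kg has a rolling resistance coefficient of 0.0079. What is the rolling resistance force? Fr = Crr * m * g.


Fr = 0.0079 * 101.0 * 9.81
= 0.7979 * 9.81
= 7.827 N

7.827 N


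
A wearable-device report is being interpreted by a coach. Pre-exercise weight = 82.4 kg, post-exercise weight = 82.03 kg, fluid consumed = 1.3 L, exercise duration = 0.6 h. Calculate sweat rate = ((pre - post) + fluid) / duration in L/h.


Weight loss = 82.4 - 82.03 = 0.37 kg (approx L)
Total sweat = 0.37 + 1.3 = 1.67 L
Sweat rate = 1.67 / 0.6 = 2.783 L/h

2.783 L/h


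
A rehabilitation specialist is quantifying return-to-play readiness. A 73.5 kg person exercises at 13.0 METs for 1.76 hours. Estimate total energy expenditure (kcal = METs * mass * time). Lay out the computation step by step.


Energy = METs * mass(kg) * time(h)
= 13.0 * 73.5 * 1.76
= 1681.68 kcal

1681.68 kcal


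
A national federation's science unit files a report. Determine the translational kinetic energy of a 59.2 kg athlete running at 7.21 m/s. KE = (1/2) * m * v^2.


KE = 0.5 * m * v^2
= 0.5 * 59.2 * 7.21^2
= 0.5 * 59.2 * 51.9841
= 1538.73 J

1538.73 J


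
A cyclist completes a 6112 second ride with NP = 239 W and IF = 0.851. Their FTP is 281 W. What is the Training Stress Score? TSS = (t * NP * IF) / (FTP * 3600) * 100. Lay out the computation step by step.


t * NP * IF = 6112 * 239 * 0.851 = 1243113.568
FTP * 3600 = 1011600
TSS = (1243113.568 / 1011600) * 100 = 122.89

122.89 TSS


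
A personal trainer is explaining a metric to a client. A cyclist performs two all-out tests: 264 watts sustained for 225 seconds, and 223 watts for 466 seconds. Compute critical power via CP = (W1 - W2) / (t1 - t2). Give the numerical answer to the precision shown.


W1 = P1 * t1 = 264 * 225 = 59400 J
W2 = P2 * t2 = 223 * 466 = 103918 J
CP = (59400 - 103918) / (225 - 466)
= 184.72 W

184.72 W


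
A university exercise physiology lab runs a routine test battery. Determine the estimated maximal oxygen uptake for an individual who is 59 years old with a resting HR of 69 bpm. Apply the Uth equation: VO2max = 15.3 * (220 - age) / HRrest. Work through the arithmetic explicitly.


HRmax = 220 - 59 = 161
VO2max = 15.3 * (161 / 69)
= 15.3 * 2.3333
= 35.7 mL/kg/min

35.7 mL/kg/min


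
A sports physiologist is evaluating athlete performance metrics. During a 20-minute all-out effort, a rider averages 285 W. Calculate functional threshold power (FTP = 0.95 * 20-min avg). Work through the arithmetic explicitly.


FTP = 0.95 * 285
= 270.75 W

270.75 W


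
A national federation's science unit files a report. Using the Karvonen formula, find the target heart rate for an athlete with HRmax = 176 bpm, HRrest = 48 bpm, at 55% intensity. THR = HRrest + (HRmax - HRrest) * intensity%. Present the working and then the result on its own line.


HRR = 176 - 48 = 128
THR = 48 + 128 * 0.55
= 48 + 70.4
= 118.4 bpm

118.4 bpm


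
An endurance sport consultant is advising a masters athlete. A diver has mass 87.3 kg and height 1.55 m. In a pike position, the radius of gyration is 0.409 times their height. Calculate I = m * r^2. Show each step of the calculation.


r = 0.409 * 1.55 = 0.63395 m
I = m * r^2 = 87.3 * 0.401893 = 35.085 kg*m^2

35.085 kg*m^2


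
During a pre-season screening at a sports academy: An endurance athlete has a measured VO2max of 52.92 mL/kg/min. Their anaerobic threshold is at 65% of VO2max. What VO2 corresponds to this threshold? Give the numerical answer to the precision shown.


Anaerobic threshold VO2 = VO2max * 65%
= 52.92 * 0.65
= 34.4 mL/kg/min

34.4 mL/kg/min


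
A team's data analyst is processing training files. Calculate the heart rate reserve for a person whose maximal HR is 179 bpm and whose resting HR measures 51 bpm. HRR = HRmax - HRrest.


HRmax = 179 bpm
HRrest = 51 bpm
HRR = 179 - 51 = 128 bpm

128 bpm


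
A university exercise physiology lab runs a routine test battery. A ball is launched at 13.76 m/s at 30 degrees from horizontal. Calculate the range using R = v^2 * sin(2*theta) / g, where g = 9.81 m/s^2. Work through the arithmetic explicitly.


sin(2 * 30) = sin(60) = 0.866025
v^2 = 13.76^2 = 189.3376
R = 189.3376 * 0.866025 / 9.81
= 16.715 m

16.715 m


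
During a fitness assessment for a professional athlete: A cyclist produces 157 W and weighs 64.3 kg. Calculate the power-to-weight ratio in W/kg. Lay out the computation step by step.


P/W = power / mass
= 157 / 64.3
= 2.442 W/kg

2.442 W/kg


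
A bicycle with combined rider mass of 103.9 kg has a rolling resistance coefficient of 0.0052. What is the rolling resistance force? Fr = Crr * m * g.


Fr = 0.0052 * 103.9 * 9.81
= 0.54028 * 9.81
= 5.3 N

5.3 N


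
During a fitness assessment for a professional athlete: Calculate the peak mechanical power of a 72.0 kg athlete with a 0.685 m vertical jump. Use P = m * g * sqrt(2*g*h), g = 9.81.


First, sqrt(2gh) = sqrt(2 * 9.81 * 0.685)
= sqrt(13.4397) = 3.66602 m/s
Power = 72.0 * 9.81 * 3.66602 = 2589.38 W

2589.38 W


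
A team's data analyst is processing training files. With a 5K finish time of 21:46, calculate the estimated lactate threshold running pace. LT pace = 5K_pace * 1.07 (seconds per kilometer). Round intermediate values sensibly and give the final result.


Race duration = 1306 s for 5 km
Average pace = 1306 / 5 = 261.2 s/km
LT pace = 261.2 * 1.07
= 279.48 s/km

279.48 s/km


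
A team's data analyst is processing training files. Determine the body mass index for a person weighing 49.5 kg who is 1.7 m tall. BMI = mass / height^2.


BMI = mass / height^2
= 49.5 / 1.7^2
= 49.5 / 2.89
= 17.13 kg/m^2

17.13 kg/m^2


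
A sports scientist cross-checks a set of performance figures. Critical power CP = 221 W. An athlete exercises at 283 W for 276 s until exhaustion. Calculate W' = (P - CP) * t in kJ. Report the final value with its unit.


P - CP = 283 - 221 = 62 W
W' = 62 * 276 = 17112 J
= 17112 / 1000 = 17.112 kJ

17.112 kJ


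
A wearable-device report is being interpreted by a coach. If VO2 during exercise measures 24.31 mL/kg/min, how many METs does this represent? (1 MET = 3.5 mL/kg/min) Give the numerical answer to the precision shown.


METs = VO2 / 3.5 = 24.31 / 3.5 = 6.95

6.95 METs


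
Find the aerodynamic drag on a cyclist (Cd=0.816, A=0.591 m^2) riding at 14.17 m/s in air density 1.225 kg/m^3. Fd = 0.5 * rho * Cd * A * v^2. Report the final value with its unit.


Fd = 0.5 * 1.225 * 0.816 * 0.591 * 14.17^2
= 0.5 * 1.225 * 0.816 * 0.591 * 200.7889
= 59.309 N

59.309 N


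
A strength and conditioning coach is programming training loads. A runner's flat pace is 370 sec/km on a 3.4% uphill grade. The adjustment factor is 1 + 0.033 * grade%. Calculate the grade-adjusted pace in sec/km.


Factor = 1 + 0.033 * 3.4 = 1.1122
Adjusted pace = 370 * 1.1122
= 411.51 sec/km

411.51 s/km


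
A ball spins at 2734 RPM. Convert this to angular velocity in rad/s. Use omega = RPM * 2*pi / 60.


omega = 2734 * 2 * pi / 60
= 2734 * 6.28318531 / 60
= 17178.229 / 60
= 286.304 rad/s

286.304 rad/s


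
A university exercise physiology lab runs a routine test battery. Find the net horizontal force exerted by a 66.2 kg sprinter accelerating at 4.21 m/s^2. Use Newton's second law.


Newton's second law: F = m * a
F = 66.2 * 4.21 = 278.7 N

278.7 N


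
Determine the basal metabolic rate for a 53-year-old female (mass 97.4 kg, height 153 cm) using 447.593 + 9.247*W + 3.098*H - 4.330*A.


BMR = 447.593 + 9.247*97.4 + 3.098*153 - 4.330*53
= 1592.75 kcal/day

1592.75 kcal/day


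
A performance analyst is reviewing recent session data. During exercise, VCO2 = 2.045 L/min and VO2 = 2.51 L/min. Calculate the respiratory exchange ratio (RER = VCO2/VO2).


RER = VCO2 / VO2
= 2.045 / 2.51
= 0.8147

0.8147


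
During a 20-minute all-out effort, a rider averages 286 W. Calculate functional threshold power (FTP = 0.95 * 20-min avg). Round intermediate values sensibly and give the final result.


FTP = 0.95 * 286
= 271.7 W

271.7 W


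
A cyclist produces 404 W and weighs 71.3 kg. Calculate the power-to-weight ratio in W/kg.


P/W = power / mass
= 404 / 71.3
= 5.666 W/kg

5.666 W/kg


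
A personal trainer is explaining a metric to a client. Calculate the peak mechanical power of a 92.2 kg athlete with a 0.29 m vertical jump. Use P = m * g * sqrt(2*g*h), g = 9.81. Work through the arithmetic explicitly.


First, sqrt(2gh) = sqrt(2 * 9.81 * 0.29)
= sqrt(5.6898) = 2.38533 m/s
Power = 92.2 * 9.81 * 2.38533 = 2157.49 W

2157.49 W


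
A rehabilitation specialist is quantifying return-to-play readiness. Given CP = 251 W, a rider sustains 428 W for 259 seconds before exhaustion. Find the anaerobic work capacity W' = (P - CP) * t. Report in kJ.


Excess power = 428 - 251 = 177 W
Work above CP = 177 * 259 = 45843 J
W' = 45.843 kJ

45.843 kJ


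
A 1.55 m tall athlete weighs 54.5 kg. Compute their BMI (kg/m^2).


height^2 = 2.4025 m^2
BMI = 54.5 / 2.4025 = 22.68 kg/m^2

22.68 kg/m^2


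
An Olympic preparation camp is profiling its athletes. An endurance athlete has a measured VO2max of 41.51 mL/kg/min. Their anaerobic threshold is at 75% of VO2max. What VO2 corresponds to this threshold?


Anaerobic threshold VO2 = VO2max * 75%
= 41.51 * 0.75
= 31.13 mL/kg/min

31.13 mL/kg/min


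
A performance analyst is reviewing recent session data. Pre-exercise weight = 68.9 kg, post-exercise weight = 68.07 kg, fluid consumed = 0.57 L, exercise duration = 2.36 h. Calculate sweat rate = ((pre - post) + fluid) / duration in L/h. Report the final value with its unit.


Weight loss = 68.9 - 68.07 = 0.83 kg (approx L)
Total sweat = 0.83 + 0.57 = 1.4 L
Sweat rate = 1.4 / 2.36 = 0.593 L/h

0.593 L/h


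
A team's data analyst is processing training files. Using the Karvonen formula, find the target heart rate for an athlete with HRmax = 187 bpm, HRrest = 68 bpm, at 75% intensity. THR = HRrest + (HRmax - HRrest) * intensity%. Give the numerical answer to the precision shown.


HRR = 187 - 68 = 119
THR = 68 + 119 * 0.75
= 68 + 89.25
= 157.25 bpm

157.25 bpm


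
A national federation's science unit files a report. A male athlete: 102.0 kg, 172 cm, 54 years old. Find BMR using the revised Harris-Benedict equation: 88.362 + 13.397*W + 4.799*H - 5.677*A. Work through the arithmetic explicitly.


Intercept = 88.362
Weight contribution = 13.397 * 102.0 = 1366.494
Height contribution = 4.799 * 172 = 825.428
Age contribution = 5.677 * 54 = 306.558
BMR = 88.362 + 1366.494 + 825.428 - 306.558
= 1973.73 kcal/day

1973.73 kcal/day


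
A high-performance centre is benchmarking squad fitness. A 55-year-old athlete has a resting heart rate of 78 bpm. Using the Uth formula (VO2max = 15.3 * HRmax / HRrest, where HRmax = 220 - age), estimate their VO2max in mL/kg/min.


HRmax = 220 - 55 = 165 bpm
Ratio = HRmax / HRrest = 165 / 78 = 2.1154
VO2max = 15.3 * 2.1154 = 32.37 mL/kg/min

32.37 mL/kg/min


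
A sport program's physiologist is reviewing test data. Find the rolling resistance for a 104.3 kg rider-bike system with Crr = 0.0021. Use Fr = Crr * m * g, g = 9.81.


m * g = 104.3 * 9.81 = 1023.183 N
Fr = 0.0021 * 1023.183 = 2.149 N

2.149 N


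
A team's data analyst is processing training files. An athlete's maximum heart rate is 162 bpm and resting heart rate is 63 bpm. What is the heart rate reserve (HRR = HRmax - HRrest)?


HRR = HRmax - HRrest
= 162 - 63
= 99 bpm

99 bpm


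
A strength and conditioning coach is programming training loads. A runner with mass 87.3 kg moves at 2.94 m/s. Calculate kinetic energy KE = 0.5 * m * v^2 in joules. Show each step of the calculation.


v^2 = 2.94^2 = 8.6436
KE = 0.5 * 87.3 * 8.6436
= 377.29 J

377.29 J


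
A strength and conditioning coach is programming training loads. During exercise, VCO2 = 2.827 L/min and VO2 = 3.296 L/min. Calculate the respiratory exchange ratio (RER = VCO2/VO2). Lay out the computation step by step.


RER = VCO2 / VO2
= 2.827 / 3.296
= 0.8577

0.8577


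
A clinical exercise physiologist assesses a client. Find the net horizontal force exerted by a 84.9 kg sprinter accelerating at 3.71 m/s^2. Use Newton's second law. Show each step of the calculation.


Newton's second law: F = m * a
F = 84.9 * 3.71 = 314.98 N

314.98 N


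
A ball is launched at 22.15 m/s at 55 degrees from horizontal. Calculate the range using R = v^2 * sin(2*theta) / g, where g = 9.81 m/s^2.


sin(2 * 55) = sin(110) = 0.939693
v^2 = 22.15^2 = 490.6225
R = 490.6225 * 0.939693 / 9.81
= 46.996 m

46.996 m


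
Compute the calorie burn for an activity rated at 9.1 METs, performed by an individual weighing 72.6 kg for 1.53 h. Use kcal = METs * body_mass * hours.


Product of METs and mass = 9.1 * 72.6 = 660.66
Total kcal = 660.66 * 1.53 = 1010.81 kcal

1010.81 kcal


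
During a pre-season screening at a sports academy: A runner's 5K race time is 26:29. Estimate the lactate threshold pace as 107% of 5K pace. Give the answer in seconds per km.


Total race time = 26*60 + 29 = 1589 seconds
5K pace = 1589 / 5 = 317.8 sec/km
LT pace = 317.8 * 1.07 = 340.05 sec/km

340.05 s/km


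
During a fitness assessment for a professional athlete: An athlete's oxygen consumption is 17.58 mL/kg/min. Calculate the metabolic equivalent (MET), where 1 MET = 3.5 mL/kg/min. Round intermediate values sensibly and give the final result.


MET = VO2 / 3.5
= 17.58 / 3.5
= 5.02 METs

5.02 METs


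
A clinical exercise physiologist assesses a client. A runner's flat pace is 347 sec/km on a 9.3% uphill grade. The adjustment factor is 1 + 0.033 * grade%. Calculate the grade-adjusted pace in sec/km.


Factor = 1 + 0.033 * 9.3 = 1.3069
Adjusted pace = 347 * 1.3069
= 453.49 sec/km

453.49 s/km


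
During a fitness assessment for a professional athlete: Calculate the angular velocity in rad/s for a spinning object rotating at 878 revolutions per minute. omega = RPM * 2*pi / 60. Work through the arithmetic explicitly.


omega = RPM * 2*pi / 60
= 878 * 6.28318531 / 60
= 91.944 rad/s

91.944 rad/s


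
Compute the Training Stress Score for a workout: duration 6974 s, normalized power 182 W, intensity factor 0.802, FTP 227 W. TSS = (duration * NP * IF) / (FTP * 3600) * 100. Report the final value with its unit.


Product = 6974 * 182 * 0.802 = 1017952.936
Base = 227 * 3600 = 817200
TSS = 1017952.936 / 817200 * 100 = 124.57

124.57 TSS


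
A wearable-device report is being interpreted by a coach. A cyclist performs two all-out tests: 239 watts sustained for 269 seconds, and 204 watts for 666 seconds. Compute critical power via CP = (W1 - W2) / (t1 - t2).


W1 = P1 * t1 = 239 * 269 = 64291 J
W2 = P2 * t2 = 204 * 666 = 135864 J
CP = (64291 - 135864) / (269 - 666)
= 180.28 W

180.28 W


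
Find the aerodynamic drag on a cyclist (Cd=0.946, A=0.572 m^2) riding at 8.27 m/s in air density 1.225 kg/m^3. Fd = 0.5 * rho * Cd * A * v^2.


Fd = 0.5 * 1.225 * 0.946 * 0.572 * 8.27^2
= 0.5 * 1.225 * 0.946 * 0.572 * 68.3929
= 22.668 N

22.668 N


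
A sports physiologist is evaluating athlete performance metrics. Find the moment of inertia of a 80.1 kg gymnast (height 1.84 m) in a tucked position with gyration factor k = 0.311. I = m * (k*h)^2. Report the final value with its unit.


Radius of gyration = 0.311 * 1.84 = 0.57224 m
I = 80.1 * 0.57224^2
= 80.1 * 0.327459
= 26.229 kg*m^2

26.229 kg*m^2


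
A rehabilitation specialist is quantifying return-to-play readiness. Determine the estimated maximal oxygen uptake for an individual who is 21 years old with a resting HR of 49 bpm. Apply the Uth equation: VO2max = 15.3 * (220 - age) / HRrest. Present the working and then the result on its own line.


HRmax = 220 - 21 = 199
VO2max = 15.3 * (199 / 49)
= 15.3 * 4.0612
= 62.14 mL/kg/min

62.14 mL/kg/min


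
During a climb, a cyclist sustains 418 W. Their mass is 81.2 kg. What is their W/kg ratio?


Power-to-weight = 418 W / 81.2 kg
= 5.148 W/kg

5.148 W/kg


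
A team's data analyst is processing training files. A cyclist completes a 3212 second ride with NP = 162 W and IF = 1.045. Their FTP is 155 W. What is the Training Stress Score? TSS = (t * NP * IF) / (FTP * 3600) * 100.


t * NP * IF = 3212 * 162 * 1.045 = 543759.48
FTP * 3600 = 558000
TSS = (543759.48 / 558000) * 100 = 97.45

97.45 TSS


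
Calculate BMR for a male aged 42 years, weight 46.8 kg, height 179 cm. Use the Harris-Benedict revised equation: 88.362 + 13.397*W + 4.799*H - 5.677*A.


Substituting values:
W term = 13.397 * 46.8 = 626.9796
H term = 4.799 * 179 = 859.021
A term = 5.677 * 42 = 238.434
BMR = 1335.93 kcal/day

1335.93 kcal/day


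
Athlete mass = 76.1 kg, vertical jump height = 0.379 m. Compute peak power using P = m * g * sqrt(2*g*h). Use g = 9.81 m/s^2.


sqrt(2 * 9.81 * 0.379) = sqrt(7.43598) = 2.726899 m/s
P = 76.1 * 9.81 * 2.726899
= 2035.74 W

2035.74 W


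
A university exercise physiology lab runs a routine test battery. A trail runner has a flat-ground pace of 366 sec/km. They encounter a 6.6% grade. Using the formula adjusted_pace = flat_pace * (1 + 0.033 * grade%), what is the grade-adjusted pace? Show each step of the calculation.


Grade factor = 1 + 0.033 * 6.6 = 1.2178
Adjusted = 366 * 1.2178 = 445.71 sec/km

445.71 s/km


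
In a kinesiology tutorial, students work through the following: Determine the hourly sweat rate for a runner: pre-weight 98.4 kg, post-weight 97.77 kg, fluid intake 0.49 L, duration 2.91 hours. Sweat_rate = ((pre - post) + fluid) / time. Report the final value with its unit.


Mass lost = 98.4 - 97.77 = 0.63 kg
Add fluid consumed: 0.63 + 0.49 = 1.12 L total sweat
Sweat rate = 1.12 / 2.91 = 0.385 L/h

0.385 L/h


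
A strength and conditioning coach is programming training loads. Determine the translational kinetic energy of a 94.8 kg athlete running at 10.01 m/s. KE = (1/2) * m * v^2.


KE = 0.5 * m * v^2
= 0.5 * 94.8 * 10.01^2
= 0.5 * 94.8 * 100.2001
= 4749.48 J

4749.48 J


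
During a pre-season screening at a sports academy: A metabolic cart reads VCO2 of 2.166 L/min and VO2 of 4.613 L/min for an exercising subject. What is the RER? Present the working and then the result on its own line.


RER = VCO2 / VO2 = 2.166 / 4.613 = 0.4695

0.4695


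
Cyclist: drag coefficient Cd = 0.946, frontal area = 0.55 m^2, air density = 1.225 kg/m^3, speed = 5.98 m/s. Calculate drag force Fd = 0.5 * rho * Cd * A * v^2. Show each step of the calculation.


v^2 = 5.98^2 = 35.7604
Fd = 0.5 * 1.225 * 0.946 * 0.55 * 35.7604
= 11.396 N

11.396 N


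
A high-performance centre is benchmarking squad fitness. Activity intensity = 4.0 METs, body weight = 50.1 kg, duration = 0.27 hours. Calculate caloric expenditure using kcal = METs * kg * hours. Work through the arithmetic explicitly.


kcal = 4.0 * 50.1 * 0.27
= 200.4 * 0.27
= 54.11 kcal

54.11 kcal


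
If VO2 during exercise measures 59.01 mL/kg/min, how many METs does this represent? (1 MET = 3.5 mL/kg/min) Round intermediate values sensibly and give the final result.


METs = VO2 / 3.5 = 59.01 / 3.5 = 16.86

16.86 METs


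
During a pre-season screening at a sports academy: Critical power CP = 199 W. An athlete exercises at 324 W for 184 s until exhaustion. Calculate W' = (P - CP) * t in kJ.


P - CP = 324 - 199 = 125 W
W' = 125 * 184 = 23000 J
= 23000 / 1000 = 23.0 kJ

23.0 kJ


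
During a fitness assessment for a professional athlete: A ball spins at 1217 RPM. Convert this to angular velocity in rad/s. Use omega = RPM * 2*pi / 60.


omega = 1217 * 2 * pi / 60
= 1217 * 6.28318531 / 60
= 7646.637 / 60
= 127.444 rad/s

127.444 rad/s


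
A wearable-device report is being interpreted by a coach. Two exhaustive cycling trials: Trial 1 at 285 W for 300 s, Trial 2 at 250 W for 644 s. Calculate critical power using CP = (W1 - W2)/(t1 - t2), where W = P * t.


W1 = 285 * 300 = 85500 J
W2 = 250 * 644 = 161000 J
CP = (85500 - 161000) / (300 - 644)
= -75500 / -344
= 219.48 W

219.48 W


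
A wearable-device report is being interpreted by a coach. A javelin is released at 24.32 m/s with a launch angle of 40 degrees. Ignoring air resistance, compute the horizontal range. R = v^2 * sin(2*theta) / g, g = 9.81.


Launch speed squared = 591.4624
sin(2 * 40 deg) = 0.984808
Range = 591.4624 * 0.984808 / 9.81
= 59.376 m

59.376 m


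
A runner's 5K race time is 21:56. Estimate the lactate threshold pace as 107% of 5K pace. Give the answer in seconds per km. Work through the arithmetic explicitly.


Total race time = 21*60 + 56 = 1316 seconds
5K pace = 1316 / 5 = 263.2 sec/km
LT pace = 263.2 * 1.07 = 281.62 sec/km

281.62 s/km


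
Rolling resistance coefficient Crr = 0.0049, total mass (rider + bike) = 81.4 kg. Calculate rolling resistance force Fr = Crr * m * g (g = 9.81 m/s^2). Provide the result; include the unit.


Fr = Crr * m * g
= 0.0049 * 81.4 * 9.81
= 3.913 N

3.913 N


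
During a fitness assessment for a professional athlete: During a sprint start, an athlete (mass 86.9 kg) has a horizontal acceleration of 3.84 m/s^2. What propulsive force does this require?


Propulsive force = mass * acceleration
= 86.9 kg * 3.84 m/s^2
= 333.7 N

333.7 N


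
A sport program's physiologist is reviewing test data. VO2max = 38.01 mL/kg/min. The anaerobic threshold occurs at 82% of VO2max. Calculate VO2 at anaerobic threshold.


AT fraction = 82 / 100 = 0.82
AT VO2 = 38.01 * 0.82
= 31.17 mL/kg/min

31.17 mL/kg/min


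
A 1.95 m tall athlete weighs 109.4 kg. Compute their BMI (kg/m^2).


height^2 = 3.8025 m^2
BMI = 109.4 / 3.8025 = 28.77 kg/m^2

28.77 kg/m^2


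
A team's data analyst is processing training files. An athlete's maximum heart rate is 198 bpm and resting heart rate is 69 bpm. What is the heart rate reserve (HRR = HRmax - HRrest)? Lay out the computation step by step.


HRR = HRmax - HRrest
= 198 - 69
= 129 bpm

129 bpm


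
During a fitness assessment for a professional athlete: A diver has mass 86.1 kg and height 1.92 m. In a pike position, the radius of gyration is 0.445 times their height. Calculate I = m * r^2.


r = 0.445 * 1.92 = 0.8544 m
I = m * r^2 = 86.1 * 0.729999 = 62.853 kg*m^2

62.853 kg*m^2


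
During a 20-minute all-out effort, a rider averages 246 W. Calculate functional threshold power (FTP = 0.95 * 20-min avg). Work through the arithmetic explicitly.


FTP = 0.95 * 246
= 233.7 W

233.7 W


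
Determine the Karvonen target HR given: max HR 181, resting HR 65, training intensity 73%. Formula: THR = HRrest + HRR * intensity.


HRR = HRmax - HRrest = 181 - 65 = 116
THR = 65 + 116 * 0.73
= 149.68 bpm

149.68 bpm


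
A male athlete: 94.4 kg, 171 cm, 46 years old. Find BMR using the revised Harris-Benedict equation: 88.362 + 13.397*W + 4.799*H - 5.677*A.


Intercept = 88.362
Weight contribution = 13.397 * 94.4 = 1264.6768
Height contribution = 4.799 * 171 = 820.629
Age contribution = 5.677 * 46 = 261.142
BMR = 88.362 + 1264.6768 + 820.629 - 261.142
= 1912.53 kcal/day

1912.53 kcal/day


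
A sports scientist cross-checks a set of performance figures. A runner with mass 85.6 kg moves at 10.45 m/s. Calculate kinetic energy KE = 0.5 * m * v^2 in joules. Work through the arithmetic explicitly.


v^2 = 10.45^2 = 109.2025
KE = 0.5 * 85.6 * 109.2025
= 4673.87 J

4673.87 J


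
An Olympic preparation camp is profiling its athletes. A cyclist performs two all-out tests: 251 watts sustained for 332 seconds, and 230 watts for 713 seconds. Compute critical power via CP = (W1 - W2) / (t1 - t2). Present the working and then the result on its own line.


W1 = P1 * t1 = 251 * 332 = 83332 J
W2 = P2 * t2 = 230 * 713 = 163990 J
CP = (83332 - 163990) / (332 - 713)
= 211.7 W

211.7 W


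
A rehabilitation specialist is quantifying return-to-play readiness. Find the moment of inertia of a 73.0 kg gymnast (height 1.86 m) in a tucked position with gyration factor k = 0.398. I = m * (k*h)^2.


Radius of gyration = 0.398 * 1.86 = 0.74028 m
I = 73.0 * 0.74028^2
= 73.0 * 0.548014
= 40.005 kg*m^2

40.005 kg*m^2


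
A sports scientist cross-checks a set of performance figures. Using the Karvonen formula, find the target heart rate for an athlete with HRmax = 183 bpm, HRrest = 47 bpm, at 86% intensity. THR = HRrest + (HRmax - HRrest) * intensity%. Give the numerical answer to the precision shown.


HRR = 183 - 47 = 136
THR = 47 + 136 * 0.86
= 47 + 116.96
= 163.96 bpm

163.96 bpm


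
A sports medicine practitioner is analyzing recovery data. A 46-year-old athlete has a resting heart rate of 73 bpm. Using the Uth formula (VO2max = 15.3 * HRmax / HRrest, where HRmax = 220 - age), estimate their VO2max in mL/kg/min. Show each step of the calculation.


HRmax = 220 - 46 = 174 bpm
Ratio = HRmax / HRrest = 174 / 73 = 2.3836
VO2max = 15.3 * 2.3836 = 36.47 mL/kg/min

36.47 mL/kg/min


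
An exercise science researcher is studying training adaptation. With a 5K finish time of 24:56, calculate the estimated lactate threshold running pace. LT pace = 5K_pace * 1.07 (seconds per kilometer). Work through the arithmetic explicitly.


Race duration = 1496 s for 5 km
Average pace = 1496 / 5 = 299.2 s/km
LT pace = 299.2 * 1.07
= 320.14 s/km

320.14 s/km


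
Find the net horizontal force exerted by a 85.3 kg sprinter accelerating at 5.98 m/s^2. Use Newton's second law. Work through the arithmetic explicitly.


Newton's second law: F = m * a
F = 85.3 * 5.98 = 510.09 N

510.09 N


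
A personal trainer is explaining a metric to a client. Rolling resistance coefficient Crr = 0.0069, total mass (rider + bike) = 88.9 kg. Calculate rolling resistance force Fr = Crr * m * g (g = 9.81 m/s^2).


Fr = Crr * m * g
= 0.0069 * 88.9 * 9.81
= 6.018 N

6.018 N


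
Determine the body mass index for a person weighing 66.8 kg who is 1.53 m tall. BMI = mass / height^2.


BMI = mass / height^2
= 66.8 / 1.53^2
= 66.8 / 2.3409
= 28.54 kg/m^2

28.54 kg/m^2


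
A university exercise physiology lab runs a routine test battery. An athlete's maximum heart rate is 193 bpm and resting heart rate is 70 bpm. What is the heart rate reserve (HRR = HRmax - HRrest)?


HRR = HRmax - HRrest
= 193 - 70
= 123 bpm

123 bpm


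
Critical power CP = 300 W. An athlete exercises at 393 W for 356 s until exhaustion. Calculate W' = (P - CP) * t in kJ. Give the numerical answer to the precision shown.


P - CP = 393 - 300 = 93 W
W' = 93 * 356 = 33108 J
= 33108 / 1000 = 33.108 kJ

33.108 kJ


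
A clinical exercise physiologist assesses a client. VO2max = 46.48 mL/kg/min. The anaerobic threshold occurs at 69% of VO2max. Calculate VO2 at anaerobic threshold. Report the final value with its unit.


AT fraction = 69 / 100 = 0.69
AT VO2 = 46.48 * 0.69
= 32.07 mL/kg/min

32.07 mL/kg/min


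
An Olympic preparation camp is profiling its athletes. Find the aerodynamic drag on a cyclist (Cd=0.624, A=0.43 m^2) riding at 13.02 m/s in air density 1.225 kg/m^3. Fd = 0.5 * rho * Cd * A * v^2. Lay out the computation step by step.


Fd = 0.5 * 1.225 * 0.624 * 0.43 * 13.02^2
= 0.5 * 1.225 * 0.624 * 0.43 * 169.5204
= 27.86 N

27.86 N


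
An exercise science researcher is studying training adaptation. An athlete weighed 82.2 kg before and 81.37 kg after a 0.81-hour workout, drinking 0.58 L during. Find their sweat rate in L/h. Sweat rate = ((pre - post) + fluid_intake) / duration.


Body mass change = 0.83 kg
Total sweat loss = 0.83 + 0.58 = 1.41 L
Rate = 1.41 / 0.81 = 1.741 L/h

1.741 L/h


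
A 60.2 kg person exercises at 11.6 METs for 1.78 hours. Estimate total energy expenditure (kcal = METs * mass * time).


Energy = METs * mass(kg) * time(h)
= 11.6 * 60.2 * 1.78
= 1243.01 kcal

1243.01 kcal


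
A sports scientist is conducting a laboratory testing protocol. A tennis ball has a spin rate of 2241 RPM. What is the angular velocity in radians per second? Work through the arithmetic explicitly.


Convert RPM to rad/s: multiply by 2*pi and divide by 60
omega = 2241 * 2 * pi / 60
= 234.677 rad/s

234.677 rad/s


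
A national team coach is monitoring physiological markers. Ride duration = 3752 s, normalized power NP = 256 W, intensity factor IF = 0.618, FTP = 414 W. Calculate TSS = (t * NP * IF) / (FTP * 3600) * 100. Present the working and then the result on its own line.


Numerator = 3752 * 256 * 0.618 = 593596.416
Denominator = 414 * 3600 = 1490400
TSS = 593596.416 / 1490400 * 100
= 39.83

39.83 TSS


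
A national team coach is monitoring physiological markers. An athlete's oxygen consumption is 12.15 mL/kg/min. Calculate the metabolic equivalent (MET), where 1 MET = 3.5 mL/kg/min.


MET = VO2 / 3.5
= 12.15 / 3.5
= 3.47 METs

3.47 METs


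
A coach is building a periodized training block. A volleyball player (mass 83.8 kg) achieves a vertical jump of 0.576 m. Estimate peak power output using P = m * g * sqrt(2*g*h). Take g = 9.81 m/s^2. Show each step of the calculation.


2 * g * h = 2 * 9.81 * 0.576 = 11.30112
sqrt(11.30112) = 3.361714 m/s
P = 83.8 * 9.81 * 3.361714 = 2763.59 W

2763.59 W


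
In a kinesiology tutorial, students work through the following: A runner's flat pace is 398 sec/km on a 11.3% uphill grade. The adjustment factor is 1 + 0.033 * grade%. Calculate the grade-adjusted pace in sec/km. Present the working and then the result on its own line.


Factor = 1 + 0.033 * 11.3 = 1.3729
Adjusted pace = 398 * 1.3729
= 546.41 sec/km

546.41 s/km


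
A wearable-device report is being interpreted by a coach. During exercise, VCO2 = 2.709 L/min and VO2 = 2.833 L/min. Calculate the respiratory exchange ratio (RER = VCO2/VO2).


RER = VCO2 / VO2
= 2.709 / 2.833
= 0.9562

0.9562


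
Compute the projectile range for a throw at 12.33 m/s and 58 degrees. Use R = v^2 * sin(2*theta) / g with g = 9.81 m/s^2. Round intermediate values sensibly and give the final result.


Two times the angle = 116 degrees
sin(116) = 0.898794
R = 152.0289 * 0.898794 / 9.81 = 13.929 m

13.929 m


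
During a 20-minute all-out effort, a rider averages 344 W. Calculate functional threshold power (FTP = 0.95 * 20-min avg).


FTP = 0.95 * 344
= 326.8 W

326.8 W


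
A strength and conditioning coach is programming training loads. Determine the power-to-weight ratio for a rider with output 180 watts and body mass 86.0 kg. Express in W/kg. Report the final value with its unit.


P/W = 180 / 86.0 = 2.093 W/kg

2.093 W/kg


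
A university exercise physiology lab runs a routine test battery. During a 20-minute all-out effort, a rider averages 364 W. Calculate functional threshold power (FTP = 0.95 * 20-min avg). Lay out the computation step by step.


FTP = 0.95 * 364
= 345.8 W

345.8 W


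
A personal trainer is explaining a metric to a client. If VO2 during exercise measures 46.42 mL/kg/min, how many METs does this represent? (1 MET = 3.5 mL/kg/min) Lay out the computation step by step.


METs = VO2 / 3.5 = 46.42 / 3.5 = 13.26

13.26 METs


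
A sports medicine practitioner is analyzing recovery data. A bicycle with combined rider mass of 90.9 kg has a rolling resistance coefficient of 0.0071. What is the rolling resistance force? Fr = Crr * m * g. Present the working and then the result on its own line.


Fr = 0.0071 * 90.9 * 9.81
= 0.64539 * 9.81
= 6.331 N

6.331 N


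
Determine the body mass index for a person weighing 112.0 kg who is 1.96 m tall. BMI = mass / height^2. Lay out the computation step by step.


BMI = mass / height^2
= 112.0 / 1.96^2
= 112.0 / 3.8416
= 29.15 kg/m^2

29.15 kg/m^2


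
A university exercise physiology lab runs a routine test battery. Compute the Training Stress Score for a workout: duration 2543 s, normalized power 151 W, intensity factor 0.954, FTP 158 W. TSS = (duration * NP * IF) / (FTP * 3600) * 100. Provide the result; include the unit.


Product = 2543 * 151 * 0.954 = 366329.322
Base = 158 * 3600 = 568800
TSS = 366329.322 / 568800 * 100 = 64.4

64.4 TSS


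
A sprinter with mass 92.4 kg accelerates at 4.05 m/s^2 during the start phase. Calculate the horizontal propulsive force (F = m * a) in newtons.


F = m * a
= 92.4 * 4.05
= 374.22 N

374.22 N


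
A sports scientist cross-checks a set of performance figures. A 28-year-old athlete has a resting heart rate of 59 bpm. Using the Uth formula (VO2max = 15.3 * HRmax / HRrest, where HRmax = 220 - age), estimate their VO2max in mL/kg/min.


HRmax = 220 - 28 = 192 bpm
Ratio = HRmax / HRrest = 192 / 59 = 3.2542
VO2max = 15.3 * 3.2542 = 49.79 mL/kg/min

49.79 mL/kg/min


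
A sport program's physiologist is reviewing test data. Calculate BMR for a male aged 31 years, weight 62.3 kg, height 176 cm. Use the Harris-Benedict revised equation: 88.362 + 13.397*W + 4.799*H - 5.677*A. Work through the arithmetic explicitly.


Substituting values:
W term = 13.397 * 62.3 = 834.6331
H term = 4.799 * 176 = 844.624
A term = 5.677 * 31 = 175.987
BMR = 1591.63 kcal/day

1591.63 kcal/day


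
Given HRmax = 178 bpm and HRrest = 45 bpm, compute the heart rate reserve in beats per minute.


Heart rate reserve = maximum HR minus resting HR
HRR = 178 - 45 = 133 bpm

133 bpm


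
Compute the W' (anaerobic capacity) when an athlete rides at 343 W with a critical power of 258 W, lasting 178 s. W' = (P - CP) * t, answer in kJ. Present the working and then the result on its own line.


Above-CP power = 85 W
Duration = 178 s
W' = 85 * 178 = 15130 J
Convert: 15130 / 1000 = 15.13 kJ

15.13 kJ


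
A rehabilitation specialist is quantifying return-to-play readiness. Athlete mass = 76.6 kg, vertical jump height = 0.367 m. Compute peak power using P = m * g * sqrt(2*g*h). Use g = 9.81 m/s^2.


sqrt(2 * 9.81 * 0.367) = sqrt(7.20054) = 2.683382 m/s
P = 76.6 * 9.81 * 2.683382
= 2016.42 W

2016.42 W


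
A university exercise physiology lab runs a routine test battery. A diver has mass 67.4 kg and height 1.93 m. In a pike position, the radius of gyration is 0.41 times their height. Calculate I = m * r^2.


r = 0.41 * 1.93 = 0.7913 m
I = m * r^2 = 67.4 * 0.626156 = 42.203 kg*m^2

42.203 kg*m^2


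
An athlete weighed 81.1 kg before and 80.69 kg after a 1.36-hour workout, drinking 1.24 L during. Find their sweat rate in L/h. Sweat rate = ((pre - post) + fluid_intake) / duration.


Body mass change = 0.41 kg
Total sweat loss = 0.41 + 1.24 = 1.65 L
Rate = 1.65 / 1.36 = 1.213 L/h

1.213 L/h


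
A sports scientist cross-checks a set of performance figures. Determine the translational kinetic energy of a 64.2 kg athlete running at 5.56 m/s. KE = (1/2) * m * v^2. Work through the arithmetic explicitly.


KE = 0.5 * m * v^2
= 0.5 * 64.2 * 5.56^2
= 0.5 * 64.2 * 30.9136
= 992.33 J

992.33 J


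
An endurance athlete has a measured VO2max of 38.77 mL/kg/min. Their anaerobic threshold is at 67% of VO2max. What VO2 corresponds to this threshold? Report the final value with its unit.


Anaerobic threshold VO2 = VO2max * 67%
= 38.77 * 0.67
= 25.98 mL/kg/min

25.98 mL/kg/min


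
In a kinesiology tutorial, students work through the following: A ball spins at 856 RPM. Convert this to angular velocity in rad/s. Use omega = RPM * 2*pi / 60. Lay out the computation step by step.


omega = 856 * 2 * pi / 60
= 856 * 6.28318531 / 60
= 5378.407 / 60
= 89.64 rad/s

89.64 rad/s


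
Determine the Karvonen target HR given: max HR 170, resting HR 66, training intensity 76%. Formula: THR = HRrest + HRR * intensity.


HRR = HRmax - HRrest = 170 - 66 = 104
THR = 66 + 104 * 0.76
= 145.04 bpm

145.04 bpm


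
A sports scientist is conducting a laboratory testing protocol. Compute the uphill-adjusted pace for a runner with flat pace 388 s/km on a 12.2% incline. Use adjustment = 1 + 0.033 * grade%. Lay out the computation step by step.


Adjustment factor = 1 + 0.033 * 12.2 = 1.4026
Grade-adjusted pace = 388 * 1.4026 = 544.21 s/km

544.21 s/km


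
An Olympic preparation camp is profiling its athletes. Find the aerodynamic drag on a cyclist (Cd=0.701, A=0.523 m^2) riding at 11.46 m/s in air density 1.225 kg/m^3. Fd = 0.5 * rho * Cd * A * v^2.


Fd = 0.5 * 1.225 * 0.701 * 0.523 * 11.46^2
= 0.5 * 1.225 * 0.701 * 0.523 * 131.3316
= 29.491 N

29.491 N


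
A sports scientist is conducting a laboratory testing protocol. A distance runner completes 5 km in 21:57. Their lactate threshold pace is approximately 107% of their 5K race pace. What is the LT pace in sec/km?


Convert to seconds: 21 min 57 s = 1317 s
Pace per km = 1317 / 5 = 263.4 s/km
LT pace = 263.4 * 1.07 = 281.84 s/km

281.84 s/km


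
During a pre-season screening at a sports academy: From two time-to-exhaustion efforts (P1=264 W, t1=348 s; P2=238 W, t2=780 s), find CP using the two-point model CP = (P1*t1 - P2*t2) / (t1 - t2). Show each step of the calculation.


Work in trial 1 = 91872 J
Work in trial 2 = 185640 J
Delta work = -93768 J
Delta time = -432 s
CP = -93768 / -432 = 217.06 W

217.06 W
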